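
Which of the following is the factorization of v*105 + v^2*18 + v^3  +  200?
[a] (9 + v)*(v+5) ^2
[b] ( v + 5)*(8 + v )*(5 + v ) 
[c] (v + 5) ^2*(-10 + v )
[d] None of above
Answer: b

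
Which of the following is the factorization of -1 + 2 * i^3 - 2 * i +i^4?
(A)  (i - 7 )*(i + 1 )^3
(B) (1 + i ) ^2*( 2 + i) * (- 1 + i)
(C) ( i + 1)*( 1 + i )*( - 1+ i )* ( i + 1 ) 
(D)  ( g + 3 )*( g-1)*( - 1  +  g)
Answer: C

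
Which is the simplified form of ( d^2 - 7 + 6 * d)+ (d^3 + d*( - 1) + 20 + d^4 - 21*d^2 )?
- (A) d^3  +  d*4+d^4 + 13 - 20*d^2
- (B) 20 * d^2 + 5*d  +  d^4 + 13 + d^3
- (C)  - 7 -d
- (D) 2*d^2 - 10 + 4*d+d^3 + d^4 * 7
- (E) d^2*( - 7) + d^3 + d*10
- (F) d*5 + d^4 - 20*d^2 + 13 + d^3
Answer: F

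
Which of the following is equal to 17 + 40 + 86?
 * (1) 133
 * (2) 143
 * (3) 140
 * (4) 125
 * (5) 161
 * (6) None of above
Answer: 2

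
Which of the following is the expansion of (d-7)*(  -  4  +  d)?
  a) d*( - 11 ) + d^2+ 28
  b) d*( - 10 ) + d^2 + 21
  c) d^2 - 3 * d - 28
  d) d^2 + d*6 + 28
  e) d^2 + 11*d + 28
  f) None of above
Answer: a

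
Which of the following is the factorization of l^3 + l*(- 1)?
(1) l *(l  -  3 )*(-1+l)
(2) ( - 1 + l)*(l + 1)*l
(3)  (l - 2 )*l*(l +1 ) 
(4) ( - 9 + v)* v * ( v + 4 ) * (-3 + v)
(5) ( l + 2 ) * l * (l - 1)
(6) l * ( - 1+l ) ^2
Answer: 2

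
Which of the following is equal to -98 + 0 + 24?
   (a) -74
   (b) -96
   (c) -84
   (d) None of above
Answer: a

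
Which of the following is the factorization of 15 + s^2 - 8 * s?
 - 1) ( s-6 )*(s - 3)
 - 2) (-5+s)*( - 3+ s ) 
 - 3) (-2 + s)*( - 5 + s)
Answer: 2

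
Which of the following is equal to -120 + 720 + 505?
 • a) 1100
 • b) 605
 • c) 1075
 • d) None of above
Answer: d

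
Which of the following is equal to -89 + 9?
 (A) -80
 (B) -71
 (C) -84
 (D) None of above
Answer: A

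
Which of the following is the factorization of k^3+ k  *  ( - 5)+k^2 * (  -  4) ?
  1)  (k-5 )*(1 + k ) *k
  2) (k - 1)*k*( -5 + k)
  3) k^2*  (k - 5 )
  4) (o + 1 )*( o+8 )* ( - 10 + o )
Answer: 1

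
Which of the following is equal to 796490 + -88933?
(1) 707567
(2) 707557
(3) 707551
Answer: 2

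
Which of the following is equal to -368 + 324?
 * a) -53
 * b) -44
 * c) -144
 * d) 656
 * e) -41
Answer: b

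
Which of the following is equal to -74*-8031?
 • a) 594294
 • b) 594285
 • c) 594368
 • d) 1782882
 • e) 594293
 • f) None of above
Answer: a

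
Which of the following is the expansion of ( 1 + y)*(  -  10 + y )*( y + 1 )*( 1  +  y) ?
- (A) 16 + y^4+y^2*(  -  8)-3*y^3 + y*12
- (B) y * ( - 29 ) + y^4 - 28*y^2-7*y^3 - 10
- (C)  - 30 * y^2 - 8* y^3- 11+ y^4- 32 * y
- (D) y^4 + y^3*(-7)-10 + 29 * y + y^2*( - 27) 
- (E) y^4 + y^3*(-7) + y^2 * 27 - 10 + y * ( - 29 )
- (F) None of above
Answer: F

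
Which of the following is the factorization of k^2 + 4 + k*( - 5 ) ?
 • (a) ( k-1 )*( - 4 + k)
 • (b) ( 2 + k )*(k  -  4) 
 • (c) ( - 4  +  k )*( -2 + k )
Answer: a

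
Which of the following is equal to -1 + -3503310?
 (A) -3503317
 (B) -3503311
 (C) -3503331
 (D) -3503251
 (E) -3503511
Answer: B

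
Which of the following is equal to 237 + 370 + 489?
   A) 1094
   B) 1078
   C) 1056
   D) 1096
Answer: D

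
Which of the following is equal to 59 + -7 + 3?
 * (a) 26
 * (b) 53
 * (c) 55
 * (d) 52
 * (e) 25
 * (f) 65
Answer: c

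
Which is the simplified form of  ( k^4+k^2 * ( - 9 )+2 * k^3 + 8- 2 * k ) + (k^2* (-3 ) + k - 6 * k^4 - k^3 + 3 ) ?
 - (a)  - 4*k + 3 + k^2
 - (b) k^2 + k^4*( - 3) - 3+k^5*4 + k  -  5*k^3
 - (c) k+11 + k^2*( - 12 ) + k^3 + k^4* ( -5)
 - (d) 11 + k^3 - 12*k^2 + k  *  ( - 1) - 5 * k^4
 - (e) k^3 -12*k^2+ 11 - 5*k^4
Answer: d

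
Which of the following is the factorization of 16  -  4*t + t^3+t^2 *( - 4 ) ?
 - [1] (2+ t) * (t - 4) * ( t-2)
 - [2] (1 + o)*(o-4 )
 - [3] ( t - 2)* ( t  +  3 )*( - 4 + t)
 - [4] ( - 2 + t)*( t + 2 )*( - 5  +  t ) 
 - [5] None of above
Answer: 1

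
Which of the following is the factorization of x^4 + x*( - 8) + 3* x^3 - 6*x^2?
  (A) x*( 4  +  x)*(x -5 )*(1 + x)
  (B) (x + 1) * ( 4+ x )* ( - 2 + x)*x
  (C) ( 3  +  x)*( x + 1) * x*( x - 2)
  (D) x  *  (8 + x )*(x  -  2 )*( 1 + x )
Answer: B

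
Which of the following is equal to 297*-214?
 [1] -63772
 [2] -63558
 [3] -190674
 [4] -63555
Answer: 2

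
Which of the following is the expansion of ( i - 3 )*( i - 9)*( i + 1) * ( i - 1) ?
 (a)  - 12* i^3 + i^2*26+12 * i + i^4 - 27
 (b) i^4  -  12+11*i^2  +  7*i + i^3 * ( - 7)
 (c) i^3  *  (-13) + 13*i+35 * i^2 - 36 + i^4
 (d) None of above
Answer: a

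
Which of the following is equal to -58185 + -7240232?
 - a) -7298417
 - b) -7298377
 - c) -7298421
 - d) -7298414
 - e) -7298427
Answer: a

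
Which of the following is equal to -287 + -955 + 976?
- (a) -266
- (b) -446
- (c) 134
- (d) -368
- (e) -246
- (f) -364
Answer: a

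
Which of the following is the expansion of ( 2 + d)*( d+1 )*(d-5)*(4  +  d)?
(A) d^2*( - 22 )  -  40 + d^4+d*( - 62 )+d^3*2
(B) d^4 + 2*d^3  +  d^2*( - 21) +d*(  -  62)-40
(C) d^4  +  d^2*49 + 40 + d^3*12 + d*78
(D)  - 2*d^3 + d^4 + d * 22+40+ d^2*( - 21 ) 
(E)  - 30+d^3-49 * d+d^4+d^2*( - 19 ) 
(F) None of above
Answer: B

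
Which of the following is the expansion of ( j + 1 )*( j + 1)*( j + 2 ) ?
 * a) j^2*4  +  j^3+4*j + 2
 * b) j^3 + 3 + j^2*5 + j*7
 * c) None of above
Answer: c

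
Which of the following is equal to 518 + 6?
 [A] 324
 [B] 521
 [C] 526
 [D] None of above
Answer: D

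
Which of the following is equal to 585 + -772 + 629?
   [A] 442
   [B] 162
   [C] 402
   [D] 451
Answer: A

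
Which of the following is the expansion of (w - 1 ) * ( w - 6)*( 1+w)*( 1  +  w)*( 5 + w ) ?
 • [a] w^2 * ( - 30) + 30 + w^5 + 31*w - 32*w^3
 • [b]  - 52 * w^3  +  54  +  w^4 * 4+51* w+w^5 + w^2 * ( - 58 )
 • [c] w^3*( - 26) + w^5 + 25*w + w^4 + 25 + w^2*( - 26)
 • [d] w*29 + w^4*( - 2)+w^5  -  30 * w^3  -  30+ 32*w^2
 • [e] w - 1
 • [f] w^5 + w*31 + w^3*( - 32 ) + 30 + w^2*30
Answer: a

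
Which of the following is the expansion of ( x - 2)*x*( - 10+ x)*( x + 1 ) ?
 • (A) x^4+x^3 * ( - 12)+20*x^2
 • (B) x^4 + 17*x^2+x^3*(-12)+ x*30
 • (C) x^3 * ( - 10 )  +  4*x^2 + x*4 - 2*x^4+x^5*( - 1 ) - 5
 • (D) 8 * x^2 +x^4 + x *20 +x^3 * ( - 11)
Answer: D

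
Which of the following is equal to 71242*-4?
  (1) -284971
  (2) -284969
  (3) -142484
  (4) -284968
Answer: 4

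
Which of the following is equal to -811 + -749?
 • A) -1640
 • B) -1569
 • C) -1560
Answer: C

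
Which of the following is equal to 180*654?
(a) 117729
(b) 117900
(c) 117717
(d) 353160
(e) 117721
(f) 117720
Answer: f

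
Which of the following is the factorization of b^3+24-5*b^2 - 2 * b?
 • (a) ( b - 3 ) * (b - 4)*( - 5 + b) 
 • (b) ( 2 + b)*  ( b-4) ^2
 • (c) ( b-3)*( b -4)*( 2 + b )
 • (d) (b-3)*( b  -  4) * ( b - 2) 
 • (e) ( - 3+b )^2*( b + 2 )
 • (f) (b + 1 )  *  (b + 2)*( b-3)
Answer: c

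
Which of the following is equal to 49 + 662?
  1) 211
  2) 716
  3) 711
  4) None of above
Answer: 3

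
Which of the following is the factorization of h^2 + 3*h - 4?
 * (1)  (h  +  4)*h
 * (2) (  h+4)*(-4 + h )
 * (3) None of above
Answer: 3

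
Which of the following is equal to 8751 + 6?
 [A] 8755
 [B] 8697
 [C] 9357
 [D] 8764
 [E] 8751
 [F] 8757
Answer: F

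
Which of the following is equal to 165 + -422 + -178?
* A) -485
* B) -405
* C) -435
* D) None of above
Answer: C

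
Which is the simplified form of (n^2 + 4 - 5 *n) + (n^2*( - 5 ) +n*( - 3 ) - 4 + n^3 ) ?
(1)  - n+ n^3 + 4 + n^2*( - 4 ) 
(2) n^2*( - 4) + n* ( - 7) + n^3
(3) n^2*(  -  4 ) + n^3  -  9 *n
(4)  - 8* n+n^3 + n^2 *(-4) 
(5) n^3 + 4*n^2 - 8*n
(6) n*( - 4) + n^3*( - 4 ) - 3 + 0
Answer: 4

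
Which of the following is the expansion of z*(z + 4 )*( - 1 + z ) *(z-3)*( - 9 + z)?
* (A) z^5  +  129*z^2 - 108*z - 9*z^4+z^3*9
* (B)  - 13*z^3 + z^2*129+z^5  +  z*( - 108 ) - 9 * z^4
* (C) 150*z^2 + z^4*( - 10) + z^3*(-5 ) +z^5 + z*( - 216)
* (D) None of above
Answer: B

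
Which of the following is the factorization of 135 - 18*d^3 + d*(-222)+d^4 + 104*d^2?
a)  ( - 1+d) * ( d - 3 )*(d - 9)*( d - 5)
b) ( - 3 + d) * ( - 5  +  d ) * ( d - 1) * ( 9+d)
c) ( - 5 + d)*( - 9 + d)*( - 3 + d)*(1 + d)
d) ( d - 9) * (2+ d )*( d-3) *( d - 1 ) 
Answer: a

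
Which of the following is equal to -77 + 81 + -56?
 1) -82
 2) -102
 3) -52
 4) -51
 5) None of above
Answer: 3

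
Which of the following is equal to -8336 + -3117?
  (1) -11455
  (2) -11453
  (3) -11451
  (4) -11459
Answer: 2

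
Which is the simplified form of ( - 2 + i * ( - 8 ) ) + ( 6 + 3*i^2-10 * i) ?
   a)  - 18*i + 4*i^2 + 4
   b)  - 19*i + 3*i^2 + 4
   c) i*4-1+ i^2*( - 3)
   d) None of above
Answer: d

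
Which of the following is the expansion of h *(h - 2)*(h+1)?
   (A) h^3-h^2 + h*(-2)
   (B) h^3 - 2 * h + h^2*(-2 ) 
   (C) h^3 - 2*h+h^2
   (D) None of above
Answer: A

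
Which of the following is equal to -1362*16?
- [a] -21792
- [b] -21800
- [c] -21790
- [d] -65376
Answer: a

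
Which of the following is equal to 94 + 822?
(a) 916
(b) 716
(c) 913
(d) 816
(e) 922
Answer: a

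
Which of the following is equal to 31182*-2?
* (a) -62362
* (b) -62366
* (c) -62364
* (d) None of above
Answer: c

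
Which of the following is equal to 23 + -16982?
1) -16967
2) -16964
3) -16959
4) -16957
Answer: 3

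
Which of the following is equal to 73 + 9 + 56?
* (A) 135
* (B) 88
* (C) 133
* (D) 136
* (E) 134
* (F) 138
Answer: F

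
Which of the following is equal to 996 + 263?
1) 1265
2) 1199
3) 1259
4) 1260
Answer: 3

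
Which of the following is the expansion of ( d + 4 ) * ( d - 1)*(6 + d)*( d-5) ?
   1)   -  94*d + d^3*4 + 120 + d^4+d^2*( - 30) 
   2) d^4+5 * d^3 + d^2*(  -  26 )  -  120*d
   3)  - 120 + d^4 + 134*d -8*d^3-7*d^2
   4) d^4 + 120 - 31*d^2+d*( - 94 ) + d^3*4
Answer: 4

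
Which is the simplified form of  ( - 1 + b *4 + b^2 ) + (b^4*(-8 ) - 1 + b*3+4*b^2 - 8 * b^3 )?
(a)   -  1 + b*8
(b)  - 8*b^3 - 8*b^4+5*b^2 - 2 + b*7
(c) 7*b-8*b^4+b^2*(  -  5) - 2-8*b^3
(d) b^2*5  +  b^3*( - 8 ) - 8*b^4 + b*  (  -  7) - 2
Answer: b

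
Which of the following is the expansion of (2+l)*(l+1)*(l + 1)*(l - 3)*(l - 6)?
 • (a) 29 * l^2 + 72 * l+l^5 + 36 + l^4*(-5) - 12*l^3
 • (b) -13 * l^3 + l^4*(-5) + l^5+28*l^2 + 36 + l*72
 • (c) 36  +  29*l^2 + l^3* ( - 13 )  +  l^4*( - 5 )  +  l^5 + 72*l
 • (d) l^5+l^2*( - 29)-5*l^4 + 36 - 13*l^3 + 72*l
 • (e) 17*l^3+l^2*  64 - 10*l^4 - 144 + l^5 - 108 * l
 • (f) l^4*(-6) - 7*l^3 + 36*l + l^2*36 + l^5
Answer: c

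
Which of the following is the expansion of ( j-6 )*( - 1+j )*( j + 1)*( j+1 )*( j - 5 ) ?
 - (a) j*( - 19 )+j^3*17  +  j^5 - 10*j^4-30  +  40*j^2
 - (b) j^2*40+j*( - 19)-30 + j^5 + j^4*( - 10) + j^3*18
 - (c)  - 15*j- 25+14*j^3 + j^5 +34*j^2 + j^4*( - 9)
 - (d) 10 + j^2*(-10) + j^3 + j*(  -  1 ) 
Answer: b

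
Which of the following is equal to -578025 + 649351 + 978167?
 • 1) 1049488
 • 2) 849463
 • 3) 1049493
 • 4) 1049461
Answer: 3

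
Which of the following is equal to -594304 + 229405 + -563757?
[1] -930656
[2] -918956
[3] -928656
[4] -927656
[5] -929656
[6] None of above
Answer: 3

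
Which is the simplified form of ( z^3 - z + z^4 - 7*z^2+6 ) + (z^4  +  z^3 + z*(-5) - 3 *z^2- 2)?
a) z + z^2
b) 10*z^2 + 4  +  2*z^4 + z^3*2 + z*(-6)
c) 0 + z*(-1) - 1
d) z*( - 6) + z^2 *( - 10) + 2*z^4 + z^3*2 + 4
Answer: d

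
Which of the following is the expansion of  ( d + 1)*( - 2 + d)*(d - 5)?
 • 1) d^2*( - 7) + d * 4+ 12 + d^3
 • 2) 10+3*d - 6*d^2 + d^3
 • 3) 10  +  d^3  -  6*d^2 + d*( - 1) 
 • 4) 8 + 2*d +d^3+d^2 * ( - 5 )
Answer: 2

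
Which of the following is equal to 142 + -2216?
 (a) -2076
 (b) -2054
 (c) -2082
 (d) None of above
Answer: d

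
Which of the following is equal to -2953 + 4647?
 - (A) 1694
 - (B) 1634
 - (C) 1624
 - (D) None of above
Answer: A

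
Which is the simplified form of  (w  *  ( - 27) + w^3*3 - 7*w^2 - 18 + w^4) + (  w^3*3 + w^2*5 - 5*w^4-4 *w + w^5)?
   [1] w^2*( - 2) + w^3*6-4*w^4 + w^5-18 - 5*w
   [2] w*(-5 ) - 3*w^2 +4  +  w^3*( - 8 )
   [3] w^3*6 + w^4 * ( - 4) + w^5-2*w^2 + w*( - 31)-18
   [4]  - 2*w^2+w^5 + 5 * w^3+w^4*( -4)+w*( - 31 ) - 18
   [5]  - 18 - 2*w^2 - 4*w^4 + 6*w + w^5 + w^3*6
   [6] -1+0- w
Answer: 3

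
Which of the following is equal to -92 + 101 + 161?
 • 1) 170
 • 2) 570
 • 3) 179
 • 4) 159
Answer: 1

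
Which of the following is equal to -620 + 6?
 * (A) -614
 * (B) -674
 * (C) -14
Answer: A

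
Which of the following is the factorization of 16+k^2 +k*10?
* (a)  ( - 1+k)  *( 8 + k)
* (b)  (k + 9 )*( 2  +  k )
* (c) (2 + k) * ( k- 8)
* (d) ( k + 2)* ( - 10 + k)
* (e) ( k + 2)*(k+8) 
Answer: e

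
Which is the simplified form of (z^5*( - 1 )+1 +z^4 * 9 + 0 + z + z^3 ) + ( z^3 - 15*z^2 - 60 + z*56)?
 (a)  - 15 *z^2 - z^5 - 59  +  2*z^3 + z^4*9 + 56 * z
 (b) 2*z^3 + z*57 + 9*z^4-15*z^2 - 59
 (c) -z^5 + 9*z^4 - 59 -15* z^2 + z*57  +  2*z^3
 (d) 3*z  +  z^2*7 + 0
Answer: c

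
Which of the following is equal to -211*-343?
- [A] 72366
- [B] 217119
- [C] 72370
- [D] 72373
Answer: D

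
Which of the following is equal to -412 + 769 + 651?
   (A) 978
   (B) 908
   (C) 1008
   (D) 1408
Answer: C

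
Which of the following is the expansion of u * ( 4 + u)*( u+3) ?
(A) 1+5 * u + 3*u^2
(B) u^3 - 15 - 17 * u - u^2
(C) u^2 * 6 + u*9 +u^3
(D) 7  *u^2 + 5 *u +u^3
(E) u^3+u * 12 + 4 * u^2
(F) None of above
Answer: F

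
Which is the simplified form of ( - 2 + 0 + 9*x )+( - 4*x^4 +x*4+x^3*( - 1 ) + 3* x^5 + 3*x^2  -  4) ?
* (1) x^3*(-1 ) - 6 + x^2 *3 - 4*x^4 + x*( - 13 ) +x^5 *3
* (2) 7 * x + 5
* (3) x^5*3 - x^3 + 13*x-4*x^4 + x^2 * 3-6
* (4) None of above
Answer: 3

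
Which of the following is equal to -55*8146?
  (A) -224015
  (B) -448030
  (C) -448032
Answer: B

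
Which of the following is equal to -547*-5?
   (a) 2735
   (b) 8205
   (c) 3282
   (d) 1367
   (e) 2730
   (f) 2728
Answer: a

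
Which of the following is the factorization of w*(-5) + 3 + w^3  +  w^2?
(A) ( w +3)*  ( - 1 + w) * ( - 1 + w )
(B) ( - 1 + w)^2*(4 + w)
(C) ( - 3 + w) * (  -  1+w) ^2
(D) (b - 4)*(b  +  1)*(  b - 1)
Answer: A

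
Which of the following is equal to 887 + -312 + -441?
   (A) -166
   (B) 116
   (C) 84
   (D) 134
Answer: D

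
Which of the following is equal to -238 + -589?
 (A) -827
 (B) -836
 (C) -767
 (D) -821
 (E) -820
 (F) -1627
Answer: A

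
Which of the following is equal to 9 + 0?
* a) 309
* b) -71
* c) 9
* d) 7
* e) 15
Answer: c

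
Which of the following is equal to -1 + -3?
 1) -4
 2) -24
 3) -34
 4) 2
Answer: 1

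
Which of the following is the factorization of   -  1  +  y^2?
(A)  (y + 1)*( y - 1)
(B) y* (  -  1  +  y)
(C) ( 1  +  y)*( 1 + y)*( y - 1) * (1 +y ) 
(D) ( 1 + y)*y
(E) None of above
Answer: A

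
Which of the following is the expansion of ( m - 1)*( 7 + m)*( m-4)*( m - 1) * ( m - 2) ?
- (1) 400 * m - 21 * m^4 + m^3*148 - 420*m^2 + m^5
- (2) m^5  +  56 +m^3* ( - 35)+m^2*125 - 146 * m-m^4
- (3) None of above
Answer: 2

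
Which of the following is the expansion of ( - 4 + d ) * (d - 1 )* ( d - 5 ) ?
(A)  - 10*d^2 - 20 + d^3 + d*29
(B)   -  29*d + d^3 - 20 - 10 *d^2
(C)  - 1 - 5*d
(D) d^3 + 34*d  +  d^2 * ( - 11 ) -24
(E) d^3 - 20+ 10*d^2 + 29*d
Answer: A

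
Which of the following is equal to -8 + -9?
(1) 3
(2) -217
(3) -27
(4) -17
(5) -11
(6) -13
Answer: 4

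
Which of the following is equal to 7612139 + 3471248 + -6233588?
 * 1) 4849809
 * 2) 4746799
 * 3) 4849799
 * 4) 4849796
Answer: 3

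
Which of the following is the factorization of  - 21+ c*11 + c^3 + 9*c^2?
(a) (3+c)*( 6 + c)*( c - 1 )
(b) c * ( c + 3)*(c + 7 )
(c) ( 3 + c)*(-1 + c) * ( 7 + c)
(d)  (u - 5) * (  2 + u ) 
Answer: c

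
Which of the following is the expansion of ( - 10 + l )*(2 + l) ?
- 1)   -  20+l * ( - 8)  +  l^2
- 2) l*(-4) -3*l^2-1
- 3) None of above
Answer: 1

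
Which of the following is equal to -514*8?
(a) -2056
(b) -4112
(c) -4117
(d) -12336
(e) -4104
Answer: b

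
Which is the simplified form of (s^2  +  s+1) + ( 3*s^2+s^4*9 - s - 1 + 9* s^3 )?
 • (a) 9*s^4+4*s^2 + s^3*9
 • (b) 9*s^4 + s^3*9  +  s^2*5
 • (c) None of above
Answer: a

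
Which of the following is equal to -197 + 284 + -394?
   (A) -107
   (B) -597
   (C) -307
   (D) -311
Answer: C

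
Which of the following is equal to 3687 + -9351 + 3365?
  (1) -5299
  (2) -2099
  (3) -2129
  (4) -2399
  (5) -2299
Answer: 5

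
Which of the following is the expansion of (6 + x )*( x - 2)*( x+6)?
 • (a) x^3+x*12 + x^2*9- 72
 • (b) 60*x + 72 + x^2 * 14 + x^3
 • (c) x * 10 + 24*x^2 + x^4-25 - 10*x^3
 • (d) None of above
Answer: d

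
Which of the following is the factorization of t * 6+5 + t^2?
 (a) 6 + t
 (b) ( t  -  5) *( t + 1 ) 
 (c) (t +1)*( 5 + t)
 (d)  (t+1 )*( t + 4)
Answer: c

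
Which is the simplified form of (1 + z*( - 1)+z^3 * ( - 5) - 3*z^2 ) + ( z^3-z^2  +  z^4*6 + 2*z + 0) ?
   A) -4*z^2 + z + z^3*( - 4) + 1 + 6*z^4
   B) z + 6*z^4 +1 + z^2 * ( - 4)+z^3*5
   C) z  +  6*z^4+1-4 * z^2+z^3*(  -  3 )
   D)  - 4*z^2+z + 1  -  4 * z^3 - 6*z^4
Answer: A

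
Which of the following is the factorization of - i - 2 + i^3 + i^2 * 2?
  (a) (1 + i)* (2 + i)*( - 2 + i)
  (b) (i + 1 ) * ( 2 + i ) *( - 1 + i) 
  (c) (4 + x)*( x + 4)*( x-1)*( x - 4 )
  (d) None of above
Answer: b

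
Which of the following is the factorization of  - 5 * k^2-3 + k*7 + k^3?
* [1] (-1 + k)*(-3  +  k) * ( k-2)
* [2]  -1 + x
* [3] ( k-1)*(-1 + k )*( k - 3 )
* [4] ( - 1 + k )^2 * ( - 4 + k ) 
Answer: 3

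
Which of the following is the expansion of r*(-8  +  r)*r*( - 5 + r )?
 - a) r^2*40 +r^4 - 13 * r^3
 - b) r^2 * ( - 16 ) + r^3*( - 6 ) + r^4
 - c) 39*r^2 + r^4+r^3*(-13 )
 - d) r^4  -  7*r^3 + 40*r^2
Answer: a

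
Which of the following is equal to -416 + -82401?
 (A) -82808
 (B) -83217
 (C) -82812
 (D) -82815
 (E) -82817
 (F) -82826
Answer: E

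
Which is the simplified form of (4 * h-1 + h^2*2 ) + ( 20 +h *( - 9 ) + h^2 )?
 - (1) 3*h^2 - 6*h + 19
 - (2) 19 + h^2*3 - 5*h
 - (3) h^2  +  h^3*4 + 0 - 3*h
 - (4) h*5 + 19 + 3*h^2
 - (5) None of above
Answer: 2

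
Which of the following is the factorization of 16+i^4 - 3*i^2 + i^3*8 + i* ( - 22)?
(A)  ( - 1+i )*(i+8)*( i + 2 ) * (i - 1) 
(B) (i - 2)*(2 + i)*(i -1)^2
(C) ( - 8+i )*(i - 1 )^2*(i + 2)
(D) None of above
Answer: A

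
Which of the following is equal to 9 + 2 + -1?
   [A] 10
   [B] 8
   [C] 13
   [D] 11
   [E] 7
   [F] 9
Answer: A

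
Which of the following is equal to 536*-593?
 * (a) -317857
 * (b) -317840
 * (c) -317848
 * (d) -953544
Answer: c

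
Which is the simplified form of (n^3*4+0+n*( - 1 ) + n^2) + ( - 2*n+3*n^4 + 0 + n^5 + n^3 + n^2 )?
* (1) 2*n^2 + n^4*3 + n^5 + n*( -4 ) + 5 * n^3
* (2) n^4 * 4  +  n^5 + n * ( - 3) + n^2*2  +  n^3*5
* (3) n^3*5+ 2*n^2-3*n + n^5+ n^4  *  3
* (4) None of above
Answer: 3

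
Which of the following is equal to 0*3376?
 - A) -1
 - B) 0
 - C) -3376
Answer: B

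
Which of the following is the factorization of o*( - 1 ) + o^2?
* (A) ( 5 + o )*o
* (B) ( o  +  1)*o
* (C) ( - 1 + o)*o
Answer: C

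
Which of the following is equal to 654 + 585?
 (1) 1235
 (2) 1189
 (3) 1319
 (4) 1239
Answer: 4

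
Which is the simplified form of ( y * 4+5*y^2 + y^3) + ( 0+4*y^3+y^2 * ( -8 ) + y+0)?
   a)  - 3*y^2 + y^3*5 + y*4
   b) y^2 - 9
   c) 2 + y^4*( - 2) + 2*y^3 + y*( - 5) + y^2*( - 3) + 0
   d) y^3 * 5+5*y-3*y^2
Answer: d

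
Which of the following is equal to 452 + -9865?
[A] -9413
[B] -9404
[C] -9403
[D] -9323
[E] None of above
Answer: A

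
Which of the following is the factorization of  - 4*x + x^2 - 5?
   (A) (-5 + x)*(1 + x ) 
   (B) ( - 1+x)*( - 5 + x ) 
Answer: A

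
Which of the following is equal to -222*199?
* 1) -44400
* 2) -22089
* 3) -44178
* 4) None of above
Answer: 3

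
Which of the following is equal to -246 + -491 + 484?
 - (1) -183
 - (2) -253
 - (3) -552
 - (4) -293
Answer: 2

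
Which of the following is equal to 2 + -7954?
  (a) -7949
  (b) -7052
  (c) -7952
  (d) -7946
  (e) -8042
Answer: c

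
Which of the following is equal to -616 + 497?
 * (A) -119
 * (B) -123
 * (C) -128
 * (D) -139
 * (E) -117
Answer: A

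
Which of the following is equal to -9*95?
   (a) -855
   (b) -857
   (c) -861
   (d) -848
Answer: a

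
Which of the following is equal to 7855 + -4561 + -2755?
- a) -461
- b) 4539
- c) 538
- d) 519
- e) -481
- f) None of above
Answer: f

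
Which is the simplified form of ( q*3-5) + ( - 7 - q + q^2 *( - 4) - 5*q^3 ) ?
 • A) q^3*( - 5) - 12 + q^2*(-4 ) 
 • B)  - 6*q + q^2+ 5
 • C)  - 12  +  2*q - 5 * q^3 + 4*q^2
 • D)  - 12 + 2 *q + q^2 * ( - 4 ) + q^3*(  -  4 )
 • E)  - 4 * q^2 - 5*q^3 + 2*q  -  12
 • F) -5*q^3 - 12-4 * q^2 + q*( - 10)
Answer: E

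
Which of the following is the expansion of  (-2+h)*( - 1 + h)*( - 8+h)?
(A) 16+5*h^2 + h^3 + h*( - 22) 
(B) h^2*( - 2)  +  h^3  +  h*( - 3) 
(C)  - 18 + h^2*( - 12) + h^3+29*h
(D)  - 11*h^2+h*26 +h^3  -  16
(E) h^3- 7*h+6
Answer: D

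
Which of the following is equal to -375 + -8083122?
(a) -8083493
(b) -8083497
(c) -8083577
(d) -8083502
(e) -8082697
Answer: b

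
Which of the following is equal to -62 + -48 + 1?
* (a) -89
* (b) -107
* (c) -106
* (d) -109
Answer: d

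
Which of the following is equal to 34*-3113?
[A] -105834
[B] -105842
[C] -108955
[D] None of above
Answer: B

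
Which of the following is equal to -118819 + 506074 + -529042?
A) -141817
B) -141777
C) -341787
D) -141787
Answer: D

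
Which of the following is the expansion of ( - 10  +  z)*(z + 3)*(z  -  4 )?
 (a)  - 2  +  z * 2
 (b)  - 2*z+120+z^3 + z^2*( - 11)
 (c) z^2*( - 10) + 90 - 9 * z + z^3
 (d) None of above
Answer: b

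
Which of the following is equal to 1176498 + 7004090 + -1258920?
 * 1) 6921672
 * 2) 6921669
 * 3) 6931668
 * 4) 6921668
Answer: 4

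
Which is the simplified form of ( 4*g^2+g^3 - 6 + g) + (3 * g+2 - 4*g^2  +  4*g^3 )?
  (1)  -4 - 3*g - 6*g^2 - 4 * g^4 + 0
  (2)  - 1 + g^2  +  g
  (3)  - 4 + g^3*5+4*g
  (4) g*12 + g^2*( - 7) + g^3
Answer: 3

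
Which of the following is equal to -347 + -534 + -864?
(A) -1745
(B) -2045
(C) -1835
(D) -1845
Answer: A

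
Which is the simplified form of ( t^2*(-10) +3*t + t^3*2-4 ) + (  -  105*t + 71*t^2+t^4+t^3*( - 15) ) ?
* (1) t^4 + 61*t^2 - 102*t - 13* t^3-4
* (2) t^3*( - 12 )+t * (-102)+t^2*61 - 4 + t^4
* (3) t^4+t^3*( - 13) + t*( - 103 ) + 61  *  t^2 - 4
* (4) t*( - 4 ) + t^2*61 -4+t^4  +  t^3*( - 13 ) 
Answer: 1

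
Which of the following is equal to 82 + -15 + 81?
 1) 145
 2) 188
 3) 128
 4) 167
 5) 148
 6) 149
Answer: 5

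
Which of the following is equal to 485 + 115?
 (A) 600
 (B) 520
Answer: A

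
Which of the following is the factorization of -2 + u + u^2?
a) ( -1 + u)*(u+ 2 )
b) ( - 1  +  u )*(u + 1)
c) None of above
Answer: a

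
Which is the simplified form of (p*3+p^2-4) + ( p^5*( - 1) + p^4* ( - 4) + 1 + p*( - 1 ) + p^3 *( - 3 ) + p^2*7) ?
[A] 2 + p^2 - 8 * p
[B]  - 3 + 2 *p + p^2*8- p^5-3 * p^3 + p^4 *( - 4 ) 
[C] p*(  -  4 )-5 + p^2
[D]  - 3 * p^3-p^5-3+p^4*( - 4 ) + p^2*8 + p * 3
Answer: B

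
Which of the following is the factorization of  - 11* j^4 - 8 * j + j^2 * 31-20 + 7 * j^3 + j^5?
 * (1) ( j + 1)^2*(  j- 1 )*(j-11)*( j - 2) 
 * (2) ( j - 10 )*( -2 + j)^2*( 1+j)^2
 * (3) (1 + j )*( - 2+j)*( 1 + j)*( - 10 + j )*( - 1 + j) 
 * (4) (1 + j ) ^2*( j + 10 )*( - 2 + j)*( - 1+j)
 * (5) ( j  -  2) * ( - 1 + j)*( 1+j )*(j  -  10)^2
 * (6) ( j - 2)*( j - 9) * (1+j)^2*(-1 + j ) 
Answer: 3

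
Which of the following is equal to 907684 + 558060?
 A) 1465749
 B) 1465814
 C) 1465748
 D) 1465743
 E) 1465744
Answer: E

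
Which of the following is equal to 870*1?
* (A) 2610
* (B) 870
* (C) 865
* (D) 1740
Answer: B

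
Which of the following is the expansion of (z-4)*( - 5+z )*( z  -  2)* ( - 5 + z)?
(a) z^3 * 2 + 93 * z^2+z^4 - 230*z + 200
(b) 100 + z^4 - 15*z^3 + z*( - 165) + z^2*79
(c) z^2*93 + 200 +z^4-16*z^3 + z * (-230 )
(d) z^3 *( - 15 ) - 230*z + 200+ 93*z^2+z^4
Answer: c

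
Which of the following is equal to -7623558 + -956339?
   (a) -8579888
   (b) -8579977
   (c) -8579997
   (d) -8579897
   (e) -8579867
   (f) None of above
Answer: d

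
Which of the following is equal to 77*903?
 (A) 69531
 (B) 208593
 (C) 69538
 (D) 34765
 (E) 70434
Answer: A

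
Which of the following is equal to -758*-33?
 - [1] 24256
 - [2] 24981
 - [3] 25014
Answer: 3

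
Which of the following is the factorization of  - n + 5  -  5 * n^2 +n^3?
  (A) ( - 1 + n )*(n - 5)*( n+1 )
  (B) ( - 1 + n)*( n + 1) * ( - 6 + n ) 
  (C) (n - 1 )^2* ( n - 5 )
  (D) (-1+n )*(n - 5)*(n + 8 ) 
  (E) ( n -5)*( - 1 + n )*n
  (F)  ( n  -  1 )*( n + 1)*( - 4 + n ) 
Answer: A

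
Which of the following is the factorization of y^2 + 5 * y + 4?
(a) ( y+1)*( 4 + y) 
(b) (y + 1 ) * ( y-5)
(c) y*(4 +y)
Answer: a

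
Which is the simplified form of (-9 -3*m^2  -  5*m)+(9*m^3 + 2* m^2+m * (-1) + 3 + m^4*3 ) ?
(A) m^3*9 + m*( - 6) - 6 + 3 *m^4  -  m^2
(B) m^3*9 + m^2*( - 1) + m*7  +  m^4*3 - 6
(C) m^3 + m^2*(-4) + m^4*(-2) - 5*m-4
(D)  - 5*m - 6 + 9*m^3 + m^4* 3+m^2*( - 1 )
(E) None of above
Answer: A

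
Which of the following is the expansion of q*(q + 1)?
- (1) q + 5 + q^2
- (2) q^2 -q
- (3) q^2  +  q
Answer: 3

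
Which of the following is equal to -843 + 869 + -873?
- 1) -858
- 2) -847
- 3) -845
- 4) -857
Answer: 2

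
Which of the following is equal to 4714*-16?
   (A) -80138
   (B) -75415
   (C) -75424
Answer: C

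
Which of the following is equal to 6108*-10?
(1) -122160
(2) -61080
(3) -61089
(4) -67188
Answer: 2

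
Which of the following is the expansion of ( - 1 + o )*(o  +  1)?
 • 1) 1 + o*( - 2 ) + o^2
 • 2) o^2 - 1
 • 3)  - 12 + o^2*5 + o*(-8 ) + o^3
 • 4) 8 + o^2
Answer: 2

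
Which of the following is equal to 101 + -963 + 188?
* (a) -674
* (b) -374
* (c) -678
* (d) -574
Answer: a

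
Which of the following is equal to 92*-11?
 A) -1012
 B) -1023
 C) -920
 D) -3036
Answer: A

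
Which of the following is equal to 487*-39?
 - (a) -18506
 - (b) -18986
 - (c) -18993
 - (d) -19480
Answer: c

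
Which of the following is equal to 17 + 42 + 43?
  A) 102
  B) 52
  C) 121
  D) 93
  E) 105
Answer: A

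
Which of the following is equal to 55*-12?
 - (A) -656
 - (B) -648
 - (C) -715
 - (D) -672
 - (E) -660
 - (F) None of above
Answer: E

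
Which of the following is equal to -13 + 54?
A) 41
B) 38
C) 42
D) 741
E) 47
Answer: A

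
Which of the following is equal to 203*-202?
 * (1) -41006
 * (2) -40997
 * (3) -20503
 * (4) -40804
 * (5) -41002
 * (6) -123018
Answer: 1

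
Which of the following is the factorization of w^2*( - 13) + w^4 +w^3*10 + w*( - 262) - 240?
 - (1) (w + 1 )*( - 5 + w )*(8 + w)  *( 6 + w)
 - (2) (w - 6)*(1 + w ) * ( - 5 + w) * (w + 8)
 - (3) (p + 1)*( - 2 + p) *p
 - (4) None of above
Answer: 1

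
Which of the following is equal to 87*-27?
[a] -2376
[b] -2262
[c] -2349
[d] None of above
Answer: c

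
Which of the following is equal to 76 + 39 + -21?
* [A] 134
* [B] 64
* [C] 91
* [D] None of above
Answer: D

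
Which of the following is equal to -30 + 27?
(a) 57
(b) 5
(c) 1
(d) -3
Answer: d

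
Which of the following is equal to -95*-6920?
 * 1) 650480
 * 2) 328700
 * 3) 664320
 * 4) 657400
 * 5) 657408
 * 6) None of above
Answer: 4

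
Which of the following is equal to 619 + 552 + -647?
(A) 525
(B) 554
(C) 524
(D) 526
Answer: C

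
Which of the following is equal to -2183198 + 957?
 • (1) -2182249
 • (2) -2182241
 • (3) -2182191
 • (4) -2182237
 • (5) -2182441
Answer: 2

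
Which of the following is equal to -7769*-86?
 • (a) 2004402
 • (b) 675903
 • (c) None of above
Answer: c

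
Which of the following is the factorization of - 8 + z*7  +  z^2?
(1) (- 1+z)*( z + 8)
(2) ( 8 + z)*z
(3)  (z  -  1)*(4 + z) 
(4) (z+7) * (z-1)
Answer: 1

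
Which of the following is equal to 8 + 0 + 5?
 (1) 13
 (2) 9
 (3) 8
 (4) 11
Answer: 1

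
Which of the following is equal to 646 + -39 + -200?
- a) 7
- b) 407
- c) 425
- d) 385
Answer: b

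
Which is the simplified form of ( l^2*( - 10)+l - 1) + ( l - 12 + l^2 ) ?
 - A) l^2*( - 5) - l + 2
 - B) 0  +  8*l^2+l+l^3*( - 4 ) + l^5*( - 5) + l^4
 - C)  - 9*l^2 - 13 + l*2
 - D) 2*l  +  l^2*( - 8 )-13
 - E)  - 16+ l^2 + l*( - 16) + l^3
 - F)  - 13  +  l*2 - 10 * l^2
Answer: C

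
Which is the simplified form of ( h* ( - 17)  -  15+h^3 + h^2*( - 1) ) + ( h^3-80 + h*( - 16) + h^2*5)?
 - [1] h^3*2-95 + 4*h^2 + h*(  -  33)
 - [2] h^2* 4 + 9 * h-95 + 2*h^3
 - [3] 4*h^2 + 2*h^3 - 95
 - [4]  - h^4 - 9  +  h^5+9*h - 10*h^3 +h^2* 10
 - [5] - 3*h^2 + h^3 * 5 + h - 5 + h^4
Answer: 1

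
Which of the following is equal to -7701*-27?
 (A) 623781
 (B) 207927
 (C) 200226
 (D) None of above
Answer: B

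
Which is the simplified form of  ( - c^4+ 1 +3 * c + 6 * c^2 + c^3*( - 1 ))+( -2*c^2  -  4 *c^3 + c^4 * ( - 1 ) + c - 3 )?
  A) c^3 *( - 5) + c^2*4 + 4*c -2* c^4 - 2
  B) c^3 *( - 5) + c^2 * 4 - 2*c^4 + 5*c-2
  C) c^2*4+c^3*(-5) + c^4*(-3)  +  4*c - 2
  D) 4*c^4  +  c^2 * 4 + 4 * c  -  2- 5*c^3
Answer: A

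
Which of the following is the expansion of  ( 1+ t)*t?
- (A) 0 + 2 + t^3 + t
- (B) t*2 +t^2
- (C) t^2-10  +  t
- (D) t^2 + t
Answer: D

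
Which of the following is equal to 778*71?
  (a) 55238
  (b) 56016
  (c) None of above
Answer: a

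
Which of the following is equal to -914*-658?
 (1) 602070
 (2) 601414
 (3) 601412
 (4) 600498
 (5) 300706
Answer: 3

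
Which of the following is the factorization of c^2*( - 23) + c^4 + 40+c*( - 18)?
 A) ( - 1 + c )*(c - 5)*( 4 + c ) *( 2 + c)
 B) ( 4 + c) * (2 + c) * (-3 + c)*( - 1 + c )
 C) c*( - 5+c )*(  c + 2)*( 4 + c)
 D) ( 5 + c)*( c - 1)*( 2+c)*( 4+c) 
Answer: A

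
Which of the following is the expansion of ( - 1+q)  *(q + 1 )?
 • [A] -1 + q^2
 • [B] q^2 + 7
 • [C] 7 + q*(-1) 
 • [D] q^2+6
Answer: A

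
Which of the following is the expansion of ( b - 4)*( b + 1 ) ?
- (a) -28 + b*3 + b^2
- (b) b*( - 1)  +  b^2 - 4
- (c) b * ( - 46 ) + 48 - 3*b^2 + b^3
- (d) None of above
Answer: d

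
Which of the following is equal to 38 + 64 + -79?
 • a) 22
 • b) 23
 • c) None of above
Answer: b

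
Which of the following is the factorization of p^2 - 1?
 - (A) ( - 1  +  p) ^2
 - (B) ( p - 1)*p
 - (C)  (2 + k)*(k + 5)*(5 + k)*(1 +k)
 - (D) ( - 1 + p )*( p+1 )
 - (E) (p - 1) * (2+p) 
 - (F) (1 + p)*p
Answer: D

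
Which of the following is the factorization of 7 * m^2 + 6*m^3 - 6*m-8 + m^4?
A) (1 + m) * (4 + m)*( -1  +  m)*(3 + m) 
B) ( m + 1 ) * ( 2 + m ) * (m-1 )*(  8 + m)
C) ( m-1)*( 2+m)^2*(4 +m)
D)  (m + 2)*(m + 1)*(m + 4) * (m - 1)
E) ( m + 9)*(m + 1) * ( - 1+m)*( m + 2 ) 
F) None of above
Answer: D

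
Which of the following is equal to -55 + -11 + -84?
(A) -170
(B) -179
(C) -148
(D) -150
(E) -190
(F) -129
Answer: D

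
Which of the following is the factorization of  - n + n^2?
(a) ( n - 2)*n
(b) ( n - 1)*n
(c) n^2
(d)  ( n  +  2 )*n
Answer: b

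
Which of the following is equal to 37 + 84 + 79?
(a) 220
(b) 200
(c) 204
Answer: b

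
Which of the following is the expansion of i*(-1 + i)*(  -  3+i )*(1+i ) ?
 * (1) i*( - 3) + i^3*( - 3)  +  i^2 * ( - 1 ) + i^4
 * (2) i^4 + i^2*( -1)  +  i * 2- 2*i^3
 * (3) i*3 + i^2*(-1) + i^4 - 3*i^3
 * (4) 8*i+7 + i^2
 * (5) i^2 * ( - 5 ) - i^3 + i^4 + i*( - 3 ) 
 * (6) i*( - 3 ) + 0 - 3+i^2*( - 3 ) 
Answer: 3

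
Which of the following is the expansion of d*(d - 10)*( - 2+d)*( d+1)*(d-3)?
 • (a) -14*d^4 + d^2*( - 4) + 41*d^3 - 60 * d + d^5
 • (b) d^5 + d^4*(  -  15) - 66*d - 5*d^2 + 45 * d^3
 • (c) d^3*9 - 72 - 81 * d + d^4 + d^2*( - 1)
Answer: a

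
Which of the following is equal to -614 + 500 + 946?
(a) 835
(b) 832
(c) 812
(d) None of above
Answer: b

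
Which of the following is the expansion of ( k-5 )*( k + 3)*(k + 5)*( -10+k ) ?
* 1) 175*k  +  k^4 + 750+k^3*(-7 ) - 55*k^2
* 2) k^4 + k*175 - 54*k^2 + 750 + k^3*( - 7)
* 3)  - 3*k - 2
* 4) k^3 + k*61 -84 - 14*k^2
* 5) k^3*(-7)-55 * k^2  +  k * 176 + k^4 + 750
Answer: 1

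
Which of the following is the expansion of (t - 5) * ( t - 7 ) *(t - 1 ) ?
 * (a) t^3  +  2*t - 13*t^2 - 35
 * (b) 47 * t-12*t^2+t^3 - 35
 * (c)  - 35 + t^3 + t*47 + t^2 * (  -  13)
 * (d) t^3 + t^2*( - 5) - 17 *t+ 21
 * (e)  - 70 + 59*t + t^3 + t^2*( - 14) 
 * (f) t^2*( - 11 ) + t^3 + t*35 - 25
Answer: c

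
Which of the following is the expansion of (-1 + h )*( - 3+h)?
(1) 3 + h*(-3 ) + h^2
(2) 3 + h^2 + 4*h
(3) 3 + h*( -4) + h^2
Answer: 3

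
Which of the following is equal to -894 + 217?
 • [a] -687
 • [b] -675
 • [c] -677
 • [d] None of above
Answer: c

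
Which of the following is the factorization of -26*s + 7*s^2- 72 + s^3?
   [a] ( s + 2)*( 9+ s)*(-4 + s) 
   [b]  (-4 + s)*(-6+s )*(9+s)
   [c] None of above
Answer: a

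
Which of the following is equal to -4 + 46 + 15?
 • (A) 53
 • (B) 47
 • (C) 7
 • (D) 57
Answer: D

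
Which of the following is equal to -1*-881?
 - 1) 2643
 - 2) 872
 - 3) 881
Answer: 3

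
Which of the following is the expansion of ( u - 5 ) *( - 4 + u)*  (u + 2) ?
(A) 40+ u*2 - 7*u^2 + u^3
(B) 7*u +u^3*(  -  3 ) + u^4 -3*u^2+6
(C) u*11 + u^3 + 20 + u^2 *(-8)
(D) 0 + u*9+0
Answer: A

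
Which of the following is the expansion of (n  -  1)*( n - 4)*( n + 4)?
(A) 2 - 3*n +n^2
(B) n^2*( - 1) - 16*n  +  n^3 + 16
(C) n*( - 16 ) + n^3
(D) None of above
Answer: B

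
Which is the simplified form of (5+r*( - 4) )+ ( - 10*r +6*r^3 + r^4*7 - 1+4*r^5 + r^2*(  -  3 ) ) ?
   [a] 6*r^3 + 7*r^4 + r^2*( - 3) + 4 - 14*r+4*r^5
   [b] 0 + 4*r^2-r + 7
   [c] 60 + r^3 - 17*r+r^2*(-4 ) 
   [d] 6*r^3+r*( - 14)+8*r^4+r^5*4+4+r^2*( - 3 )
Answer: a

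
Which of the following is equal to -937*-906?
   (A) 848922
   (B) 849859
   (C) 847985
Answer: A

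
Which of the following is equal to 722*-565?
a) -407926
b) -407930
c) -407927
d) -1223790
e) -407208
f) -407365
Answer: b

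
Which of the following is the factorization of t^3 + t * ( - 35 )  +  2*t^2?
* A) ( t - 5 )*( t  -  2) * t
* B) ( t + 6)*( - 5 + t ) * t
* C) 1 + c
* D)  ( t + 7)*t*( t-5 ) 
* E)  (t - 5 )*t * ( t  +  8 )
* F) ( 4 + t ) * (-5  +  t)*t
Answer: D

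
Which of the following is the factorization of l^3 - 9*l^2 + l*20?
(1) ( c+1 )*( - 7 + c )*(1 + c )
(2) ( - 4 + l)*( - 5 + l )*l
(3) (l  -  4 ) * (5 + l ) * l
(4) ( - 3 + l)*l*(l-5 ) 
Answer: 2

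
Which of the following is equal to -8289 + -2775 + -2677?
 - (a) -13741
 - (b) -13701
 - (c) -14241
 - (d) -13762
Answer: a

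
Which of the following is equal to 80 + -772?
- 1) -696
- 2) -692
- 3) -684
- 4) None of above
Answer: 2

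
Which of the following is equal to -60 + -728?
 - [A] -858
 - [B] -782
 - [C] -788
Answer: C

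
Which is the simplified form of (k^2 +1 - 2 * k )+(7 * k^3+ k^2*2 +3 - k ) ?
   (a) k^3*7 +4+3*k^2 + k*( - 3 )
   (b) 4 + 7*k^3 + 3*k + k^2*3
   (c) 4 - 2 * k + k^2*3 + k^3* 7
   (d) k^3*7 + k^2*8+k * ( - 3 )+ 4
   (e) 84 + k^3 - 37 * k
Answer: a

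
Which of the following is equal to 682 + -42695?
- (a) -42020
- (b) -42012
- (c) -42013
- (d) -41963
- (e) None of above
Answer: c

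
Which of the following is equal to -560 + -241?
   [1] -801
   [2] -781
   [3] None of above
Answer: 1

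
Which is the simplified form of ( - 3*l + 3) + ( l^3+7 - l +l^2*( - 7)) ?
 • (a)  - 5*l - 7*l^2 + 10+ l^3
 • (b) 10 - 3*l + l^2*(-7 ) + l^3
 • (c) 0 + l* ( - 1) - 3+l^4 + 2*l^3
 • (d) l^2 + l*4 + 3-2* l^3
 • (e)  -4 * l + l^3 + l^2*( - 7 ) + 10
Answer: e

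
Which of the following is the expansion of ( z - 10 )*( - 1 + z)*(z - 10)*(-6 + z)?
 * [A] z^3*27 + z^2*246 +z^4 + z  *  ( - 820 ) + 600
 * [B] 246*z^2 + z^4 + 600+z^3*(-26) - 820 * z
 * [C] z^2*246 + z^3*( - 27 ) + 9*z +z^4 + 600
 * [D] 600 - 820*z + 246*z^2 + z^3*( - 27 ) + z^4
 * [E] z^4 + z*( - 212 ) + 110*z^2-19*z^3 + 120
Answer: D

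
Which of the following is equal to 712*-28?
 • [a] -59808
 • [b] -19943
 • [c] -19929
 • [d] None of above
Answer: d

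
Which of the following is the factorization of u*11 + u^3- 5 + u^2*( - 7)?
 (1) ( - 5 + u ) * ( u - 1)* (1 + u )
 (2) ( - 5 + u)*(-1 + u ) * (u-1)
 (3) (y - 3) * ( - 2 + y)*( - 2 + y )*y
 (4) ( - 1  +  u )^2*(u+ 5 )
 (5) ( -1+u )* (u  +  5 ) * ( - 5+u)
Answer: 2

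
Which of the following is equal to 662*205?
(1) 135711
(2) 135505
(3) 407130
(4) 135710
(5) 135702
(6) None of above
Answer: 4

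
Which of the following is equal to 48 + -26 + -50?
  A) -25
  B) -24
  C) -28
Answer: C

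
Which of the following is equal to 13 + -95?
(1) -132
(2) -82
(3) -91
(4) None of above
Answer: 2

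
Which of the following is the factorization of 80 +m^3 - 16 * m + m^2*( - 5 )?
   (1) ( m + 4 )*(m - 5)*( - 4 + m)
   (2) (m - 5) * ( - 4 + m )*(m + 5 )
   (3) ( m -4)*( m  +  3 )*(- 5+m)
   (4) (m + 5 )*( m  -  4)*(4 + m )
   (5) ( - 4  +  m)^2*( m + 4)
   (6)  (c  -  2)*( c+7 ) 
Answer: 1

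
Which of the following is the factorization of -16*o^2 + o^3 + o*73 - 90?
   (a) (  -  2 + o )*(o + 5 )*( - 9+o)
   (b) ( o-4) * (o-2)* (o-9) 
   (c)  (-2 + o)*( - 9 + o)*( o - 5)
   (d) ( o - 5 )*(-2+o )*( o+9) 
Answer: c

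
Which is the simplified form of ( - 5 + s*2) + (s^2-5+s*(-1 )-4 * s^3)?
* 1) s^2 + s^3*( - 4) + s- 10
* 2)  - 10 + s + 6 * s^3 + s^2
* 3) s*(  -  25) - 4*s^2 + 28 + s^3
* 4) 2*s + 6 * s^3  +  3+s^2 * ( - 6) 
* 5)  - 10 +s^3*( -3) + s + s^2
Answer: 1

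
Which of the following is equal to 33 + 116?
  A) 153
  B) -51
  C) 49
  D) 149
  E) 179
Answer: D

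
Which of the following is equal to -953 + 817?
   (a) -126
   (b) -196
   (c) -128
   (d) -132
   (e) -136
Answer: e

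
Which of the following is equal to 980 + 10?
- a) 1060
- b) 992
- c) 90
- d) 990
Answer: d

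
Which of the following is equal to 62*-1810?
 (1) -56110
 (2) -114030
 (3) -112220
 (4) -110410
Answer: 3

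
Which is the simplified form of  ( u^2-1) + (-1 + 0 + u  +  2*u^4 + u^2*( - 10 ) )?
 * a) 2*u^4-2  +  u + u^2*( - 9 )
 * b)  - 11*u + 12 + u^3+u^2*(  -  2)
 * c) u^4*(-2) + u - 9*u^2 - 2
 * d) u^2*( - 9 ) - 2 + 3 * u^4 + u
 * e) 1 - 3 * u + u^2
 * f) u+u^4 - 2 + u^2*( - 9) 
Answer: a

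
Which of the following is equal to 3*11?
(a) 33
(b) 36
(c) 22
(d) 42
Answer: a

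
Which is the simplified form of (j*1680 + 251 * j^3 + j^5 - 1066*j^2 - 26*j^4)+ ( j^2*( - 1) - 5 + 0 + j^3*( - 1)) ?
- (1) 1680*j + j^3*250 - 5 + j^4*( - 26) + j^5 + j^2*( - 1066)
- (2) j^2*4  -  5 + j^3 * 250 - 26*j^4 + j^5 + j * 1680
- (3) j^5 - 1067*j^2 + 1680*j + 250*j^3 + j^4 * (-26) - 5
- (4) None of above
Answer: 3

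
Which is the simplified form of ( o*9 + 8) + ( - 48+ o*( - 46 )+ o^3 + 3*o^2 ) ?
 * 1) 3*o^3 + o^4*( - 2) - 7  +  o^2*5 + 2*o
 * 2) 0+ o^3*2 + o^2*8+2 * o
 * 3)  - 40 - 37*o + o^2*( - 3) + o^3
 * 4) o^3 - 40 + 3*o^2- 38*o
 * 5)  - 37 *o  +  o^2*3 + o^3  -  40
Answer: 5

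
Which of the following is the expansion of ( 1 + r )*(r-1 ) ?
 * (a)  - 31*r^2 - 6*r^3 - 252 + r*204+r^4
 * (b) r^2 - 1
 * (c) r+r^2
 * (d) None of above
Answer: b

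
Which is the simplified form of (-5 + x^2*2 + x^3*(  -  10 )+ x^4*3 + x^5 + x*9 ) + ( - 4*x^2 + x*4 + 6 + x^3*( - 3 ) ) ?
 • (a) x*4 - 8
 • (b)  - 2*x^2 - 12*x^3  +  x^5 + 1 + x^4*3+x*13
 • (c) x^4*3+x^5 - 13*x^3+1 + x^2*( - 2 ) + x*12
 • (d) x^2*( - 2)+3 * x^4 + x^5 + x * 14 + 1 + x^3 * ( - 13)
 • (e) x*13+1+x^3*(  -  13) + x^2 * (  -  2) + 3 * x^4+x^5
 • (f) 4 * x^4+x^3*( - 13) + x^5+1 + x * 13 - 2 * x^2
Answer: e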